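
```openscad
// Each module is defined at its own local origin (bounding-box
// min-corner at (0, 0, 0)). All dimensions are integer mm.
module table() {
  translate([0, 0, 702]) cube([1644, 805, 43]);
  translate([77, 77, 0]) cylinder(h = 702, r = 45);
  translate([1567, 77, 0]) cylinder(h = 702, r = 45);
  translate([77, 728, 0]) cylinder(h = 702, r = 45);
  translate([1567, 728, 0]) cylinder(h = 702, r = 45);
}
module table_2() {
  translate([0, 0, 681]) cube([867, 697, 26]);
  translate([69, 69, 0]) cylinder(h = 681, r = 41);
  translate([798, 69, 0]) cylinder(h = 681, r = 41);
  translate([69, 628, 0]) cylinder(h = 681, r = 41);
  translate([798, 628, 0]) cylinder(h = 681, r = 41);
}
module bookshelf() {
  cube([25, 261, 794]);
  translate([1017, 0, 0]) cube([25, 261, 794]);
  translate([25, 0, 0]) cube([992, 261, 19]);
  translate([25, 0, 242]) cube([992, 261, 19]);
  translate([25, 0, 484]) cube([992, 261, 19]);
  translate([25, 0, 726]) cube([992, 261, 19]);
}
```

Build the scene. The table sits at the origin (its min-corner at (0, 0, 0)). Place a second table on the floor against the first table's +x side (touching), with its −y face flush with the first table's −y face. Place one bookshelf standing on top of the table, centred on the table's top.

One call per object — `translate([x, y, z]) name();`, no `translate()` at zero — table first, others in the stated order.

table();
translate([1644, 0, 0]) table_2();
translate([301, 272, 745]) bookshelf();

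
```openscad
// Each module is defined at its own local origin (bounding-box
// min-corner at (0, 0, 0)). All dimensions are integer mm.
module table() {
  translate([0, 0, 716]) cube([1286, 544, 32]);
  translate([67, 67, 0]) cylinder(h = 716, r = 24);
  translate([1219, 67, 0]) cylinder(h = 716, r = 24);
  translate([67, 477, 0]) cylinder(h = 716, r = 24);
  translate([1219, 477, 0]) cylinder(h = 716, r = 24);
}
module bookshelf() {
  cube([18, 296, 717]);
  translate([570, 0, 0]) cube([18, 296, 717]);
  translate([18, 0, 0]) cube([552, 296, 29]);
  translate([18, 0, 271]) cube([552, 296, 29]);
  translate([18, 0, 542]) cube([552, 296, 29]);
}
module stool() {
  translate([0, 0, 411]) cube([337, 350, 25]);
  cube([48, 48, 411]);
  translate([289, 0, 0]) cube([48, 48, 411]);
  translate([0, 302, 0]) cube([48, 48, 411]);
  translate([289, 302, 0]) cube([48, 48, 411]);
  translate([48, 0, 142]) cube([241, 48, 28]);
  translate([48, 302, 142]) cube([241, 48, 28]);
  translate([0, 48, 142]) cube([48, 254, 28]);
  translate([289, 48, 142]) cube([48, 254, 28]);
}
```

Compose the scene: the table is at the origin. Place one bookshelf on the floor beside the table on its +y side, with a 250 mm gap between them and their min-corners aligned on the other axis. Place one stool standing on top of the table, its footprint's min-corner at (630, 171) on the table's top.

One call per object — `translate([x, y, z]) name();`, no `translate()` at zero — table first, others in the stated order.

table();
translate([0, 794, 0]) bookshelf();
translate([630, 171, 748]) stool();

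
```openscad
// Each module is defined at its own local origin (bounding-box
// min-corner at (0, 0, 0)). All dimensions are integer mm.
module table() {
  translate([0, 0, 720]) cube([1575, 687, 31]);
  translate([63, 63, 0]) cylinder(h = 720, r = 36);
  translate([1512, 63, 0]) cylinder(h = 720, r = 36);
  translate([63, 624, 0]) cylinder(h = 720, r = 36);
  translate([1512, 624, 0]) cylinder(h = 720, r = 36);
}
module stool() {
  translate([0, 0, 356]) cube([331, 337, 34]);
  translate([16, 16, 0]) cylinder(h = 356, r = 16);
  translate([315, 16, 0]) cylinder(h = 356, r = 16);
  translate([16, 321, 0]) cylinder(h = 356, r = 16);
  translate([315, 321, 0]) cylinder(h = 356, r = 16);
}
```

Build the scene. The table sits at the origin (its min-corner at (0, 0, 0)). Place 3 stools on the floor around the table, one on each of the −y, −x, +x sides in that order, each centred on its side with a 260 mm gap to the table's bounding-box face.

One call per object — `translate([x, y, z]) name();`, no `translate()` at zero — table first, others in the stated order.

table();
translate([622, -597, 0]) stool();
translate([-591, 175, 0]) stool();
translate([1835, 175, 0]) stool();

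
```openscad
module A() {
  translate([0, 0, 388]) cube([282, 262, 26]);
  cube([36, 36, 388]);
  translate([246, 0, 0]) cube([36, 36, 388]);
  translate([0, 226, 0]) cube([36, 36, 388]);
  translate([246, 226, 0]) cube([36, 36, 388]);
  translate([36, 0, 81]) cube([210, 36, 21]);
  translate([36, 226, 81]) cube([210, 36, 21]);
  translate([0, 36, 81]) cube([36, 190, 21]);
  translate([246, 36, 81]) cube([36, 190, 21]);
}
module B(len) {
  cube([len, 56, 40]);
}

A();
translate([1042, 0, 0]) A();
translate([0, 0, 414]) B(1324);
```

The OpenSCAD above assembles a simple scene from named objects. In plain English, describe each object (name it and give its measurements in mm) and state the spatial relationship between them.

A is a four-legged stool. The seat is 282×262 mm, 26 mm thick, top at z = 414 mm. It stands on four square legs, each 36×36 mm in cross-section, from z = 0 to the seat underside, each flush with a corner of the seat. Four stretchers, 36 mm wide and 21 mm tall, connect adjacent legs with their undersides at z = 81 mm, each running between the inner faces of the legs it joins and aligned with the legs' outer faces on the other axis.

B is a rectangular beam 1324 mm long (x), 56 mm deep (y), 40 mm thick (z).

The beam spans the tops of two stools placed 760 mm apart, resting at z = 414 mm.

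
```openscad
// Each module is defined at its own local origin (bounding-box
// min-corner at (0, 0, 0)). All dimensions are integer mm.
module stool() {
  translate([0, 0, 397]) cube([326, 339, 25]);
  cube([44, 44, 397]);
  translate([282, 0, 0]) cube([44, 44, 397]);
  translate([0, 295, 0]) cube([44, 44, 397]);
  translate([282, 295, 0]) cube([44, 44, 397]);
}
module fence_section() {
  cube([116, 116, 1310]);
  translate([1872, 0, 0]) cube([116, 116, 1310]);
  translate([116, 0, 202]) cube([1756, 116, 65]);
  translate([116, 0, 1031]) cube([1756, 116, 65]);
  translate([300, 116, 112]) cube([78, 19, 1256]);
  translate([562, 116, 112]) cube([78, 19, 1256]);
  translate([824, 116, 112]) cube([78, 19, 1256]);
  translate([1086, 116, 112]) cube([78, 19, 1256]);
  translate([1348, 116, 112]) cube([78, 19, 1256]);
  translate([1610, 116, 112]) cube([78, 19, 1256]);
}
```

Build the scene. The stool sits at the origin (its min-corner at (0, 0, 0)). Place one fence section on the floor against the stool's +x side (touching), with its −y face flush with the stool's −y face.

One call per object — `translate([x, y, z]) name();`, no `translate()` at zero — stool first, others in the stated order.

stool();
translate([326, 0, 0]) fence_section();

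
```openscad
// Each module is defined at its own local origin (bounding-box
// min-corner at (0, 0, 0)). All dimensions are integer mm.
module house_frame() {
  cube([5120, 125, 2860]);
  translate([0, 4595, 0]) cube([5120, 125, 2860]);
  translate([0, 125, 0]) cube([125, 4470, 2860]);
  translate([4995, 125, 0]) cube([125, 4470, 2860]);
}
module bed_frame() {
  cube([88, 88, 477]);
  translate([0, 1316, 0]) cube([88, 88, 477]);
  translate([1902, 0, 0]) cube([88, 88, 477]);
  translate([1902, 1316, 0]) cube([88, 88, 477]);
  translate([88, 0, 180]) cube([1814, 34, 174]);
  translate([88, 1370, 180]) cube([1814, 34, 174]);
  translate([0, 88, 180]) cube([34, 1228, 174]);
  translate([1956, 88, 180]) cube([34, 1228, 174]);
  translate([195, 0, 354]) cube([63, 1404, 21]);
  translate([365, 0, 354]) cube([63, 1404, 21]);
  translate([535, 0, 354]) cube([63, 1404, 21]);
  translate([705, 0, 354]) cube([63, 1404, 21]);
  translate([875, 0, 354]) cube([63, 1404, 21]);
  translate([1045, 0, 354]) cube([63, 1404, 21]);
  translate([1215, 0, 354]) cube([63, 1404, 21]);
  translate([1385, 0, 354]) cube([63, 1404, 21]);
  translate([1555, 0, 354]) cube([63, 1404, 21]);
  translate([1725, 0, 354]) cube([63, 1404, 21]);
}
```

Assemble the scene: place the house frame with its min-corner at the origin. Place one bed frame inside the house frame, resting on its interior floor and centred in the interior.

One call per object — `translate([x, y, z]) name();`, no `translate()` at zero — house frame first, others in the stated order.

house_frame();
translate([1565, 1658, 0]) bed_frame();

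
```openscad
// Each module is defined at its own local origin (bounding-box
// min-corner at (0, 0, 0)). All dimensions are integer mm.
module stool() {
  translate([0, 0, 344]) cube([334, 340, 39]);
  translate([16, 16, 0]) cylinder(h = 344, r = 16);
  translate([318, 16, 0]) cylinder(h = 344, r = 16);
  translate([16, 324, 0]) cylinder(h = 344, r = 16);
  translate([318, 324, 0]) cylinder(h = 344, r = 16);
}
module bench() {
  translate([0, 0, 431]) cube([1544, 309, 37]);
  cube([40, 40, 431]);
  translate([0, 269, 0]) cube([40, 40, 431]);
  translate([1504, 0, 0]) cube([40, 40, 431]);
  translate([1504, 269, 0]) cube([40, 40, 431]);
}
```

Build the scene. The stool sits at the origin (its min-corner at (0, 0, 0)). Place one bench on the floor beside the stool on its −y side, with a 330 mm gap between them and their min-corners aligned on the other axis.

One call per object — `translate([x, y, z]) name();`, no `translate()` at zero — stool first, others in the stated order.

stool();
translate([0, -639, 0]) bench();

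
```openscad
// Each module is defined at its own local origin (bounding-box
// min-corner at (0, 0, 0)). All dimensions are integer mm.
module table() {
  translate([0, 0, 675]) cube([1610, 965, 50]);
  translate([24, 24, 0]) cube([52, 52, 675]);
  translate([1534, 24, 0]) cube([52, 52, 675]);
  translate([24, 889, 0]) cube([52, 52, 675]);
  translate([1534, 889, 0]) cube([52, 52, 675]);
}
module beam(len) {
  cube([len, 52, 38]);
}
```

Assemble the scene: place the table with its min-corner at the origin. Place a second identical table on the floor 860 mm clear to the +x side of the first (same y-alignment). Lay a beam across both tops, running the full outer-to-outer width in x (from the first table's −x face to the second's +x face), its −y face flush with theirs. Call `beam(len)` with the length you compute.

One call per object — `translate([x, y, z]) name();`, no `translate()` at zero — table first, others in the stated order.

table();
translate([2470, 0, 0]) table();
translate([0, 0, 725]) beam(4080);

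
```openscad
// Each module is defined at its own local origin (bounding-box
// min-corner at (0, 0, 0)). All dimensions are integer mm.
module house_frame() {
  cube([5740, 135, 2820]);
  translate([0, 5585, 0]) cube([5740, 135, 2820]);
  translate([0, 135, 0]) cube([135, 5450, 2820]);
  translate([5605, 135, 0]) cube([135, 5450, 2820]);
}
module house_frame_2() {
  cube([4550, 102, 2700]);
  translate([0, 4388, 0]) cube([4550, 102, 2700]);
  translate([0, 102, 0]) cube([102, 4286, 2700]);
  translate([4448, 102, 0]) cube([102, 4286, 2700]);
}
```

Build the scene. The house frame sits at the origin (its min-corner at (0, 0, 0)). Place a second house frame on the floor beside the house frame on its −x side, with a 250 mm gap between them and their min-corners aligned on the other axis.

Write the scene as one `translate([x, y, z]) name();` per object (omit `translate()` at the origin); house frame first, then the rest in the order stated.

house_frame();
translate([-4800, 0, 0]) house_frame_2();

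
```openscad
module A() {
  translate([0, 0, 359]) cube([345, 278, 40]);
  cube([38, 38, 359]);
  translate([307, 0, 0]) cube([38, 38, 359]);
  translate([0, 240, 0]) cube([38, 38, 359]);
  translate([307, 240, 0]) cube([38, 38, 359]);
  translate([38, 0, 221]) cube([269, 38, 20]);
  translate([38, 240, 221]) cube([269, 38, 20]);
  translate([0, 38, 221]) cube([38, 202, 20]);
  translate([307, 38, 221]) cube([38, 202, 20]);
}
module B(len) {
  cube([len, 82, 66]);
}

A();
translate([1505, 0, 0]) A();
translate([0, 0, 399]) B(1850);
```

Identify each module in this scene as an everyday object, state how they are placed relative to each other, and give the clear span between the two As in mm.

Second stool starts at x = 1505; first ends at x = 345; clear span = 1505 − 345 = 1160 mm.

A is a stool. B is a beam. A beam spans the tops of two stools. The clear span between the two stools is 1160 mm.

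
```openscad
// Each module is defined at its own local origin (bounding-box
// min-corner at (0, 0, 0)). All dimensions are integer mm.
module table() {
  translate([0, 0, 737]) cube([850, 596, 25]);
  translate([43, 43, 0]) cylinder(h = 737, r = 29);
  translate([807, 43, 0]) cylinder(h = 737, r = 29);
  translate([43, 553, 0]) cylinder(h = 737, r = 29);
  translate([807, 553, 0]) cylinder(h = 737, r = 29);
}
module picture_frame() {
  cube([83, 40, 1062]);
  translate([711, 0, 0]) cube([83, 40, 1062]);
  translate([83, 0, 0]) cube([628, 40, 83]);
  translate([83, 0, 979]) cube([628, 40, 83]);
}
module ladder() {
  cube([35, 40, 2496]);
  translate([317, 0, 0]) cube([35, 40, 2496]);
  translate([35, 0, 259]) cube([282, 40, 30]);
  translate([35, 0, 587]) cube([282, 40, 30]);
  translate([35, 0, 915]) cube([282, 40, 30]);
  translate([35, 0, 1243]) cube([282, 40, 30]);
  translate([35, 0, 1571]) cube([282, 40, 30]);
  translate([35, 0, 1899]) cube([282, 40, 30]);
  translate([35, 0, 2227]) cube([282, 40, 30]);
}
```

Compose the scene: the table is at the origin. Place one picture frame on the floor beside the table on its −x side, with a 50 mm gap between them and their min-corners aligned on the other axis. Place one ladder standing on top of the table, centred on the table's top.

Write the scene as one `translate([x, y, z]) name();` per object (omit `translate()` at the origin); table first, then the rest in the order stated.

table();
translate([-844, 0, 0]) picture_frame();
translate([249, 278, 762]) ladder();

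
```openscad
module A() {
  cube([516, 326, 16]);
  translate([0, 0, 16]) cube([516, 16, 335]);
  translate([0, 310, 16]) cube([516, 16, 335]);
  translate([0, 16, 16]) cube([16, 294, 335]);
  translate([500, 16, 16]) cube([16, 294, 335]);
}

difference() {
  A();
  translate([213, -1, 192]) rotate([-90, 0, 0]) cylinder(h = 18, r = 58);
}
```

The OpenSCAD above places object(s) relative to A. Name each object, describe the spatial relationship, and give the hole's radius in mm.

A is an open box. The open box has a circular hole through its front wall. The hole's radius is 58 mm.

The subtracted cylinder has r = 58 mm.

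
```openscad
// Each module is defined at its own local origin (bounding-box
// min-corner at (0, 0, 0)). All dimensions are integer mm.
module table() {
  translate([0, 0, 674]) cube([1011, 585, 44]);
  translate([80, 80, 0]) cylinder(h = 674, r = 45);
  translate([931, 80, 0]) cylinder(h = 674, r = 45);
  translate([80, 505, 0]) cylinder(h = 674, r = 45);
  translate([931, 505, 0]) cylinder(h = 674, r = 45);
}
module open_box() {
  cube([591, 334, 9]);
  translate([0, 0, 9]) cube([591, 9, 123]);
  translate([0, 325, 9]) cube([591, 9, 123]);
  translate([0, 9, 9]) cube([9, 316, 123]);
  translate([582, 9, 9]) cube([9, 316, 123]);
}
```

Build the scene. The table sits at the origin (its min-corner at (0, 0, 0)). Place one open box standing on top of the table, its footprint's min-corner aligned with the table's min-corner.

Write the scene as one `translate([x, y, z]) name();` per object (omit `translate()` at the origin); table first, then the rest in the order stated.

table();
translate([0, 0, 718]) open_box();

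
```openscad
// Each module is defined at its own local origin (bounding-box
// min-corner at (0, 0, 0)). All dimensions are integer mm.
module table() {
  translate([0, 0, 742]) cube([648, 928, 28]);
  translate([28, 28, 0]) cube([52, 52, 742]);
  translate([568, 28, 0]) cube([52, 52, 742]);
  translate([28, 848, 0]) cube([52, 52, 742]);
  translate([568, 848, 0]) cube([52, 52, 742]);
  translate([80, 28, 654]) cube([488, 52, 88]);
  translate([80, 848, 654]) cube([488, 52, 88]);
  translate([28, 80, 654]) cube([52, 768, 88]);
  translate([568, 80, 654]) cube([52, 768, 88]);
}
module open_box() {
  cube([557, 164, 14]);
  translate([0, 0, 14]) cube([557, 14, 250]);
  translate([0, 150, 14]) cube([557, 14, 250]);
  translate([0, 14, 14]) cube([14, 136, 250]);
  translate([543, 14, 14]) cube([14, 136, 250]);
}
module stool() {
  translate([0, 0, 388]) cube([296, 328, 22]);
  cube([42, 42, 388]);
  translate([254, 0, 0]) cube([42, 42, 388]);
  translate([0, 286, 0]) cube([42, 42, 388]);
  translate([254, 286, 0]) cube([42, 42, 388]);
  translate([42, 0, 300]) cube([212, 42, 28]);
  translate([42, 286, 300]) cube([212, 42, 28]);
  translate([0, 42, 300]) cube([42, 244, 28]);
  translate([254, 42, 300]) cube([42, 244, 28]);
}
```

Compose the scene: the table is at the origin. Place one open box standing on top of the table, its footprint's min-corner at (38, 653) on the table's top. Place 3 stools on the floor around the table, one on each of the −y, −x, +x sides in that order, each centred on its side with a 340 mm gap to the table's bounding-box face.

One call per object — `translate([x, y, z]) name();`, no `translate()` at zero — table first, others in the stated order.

table();
translate([38, 653, 770]) open_box();
translate([176, -668, 0]) stool();
translate([-636, 300, 0]) stool();
translate([988, 300, 0]) stool();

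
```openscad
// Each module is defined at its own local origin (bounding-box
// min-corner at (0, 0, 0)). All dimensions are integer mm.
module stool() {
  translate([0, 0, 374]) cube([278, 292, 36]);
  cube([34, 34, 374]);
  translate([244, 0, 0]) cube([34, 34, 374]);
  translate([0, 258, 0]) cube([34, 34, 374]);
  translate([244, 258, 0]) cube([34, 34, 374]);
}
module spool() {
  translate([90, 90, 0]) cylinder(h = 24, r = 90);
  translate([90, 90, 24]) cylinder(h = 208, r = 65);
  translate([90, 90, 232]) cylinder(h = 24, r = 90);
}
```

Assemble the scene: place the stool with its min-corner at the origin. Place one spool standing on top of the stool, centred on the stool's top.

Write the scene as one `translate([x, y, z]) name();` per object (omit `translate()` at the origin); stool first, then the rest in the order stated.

stool();
translate([49, 56, 410]) spool();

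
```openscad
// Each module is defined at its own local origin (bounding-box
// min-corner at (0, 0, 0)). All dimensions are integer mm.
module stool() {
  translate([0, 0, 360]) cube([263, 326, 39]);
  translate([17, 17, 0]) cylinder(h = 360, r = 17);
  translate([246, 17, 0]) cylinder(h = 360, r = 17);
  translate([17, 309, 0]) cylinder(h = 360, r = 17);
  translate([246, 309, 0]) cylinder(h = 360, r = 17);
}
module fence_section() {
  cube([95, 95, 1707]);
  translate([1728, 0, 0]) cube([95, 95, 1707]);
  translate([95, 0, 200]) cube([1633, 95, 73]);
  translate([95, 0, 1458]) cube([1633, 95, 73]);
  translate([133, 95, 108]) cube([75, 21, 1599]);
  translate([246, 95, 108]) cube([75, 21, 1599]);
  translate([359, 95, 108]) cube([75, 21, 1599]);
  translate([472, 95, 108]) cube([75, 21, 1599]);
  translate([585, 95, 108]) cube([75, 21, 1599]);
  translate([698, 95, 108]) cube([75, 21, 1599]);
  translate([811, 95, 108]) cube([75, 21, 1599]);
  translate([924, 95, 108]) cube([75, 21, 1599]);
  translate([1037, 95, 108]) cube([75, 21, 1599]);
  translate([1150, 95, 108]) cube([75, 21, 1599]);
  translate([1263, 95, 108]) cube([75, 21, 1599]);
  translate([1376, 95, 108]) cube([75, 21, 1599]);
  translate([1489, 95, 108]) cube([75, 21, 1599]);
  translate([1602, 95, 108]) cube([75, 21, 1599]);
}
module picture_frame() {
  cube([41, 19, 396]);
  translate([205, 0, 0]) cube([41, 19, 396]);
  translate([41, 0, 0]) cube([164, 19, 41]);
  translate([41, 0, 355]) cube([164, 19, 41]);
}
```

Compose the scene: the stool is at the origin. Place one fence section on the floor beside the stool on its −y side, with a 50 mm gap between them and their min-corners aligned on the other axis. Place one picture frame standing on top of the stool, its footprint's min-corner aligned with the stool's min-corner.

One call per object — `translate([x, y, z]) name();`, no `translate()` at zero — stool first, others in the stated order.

stool();
translate([0, -166, 0]) fence_section();
translate([0, 0, 399]) picture_frame();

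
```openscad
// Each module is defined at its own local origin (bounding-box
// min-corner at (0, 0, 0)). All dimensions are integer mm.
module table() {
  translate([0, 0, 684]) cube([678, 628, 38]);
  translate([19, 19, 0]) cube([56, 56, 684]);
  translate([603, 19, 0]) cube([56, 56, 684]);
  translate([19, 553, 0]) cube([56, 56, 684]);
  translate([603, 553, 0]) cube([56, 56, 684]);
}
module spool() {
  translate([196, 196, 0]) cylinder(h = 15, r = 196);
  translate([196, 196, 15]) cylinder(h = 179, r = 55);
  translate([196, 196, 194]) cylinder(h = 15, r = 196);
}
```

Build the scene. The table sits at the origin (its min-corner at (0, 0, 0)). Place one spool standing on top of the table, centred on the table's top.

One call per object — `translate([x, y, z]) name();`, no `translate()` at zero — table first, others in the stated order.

table();
translate([143, 118, 722]) spool();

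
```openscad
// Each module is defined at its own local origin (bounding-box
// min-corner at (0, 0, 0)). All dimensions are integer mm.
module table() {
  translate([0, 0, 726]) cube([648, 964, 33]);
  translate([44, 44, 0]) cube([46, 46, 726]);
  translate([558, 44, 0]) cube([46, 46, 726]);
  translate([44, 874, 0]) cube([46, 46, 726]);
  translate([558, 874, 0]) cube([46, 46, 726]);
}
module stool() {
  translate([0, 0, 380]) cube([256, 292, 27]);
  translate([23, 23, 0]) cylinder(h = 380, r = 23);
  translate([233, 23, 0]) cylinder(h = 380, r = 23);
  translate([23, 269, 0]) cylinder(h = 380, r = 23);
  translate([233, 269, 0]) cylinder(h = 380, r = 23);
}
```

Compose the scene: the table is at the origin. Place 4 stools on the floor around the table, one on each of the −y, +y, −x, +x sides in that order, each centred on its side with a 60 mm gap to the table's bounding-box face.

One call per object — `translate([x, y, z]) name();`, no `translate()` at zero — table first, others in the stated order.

table();
translate([196, -352, 0]) stool();
translate([196, 1024, 0]) stool();
translate([-316, 336, 0]) stool();
translate([708, 336, 0]) stool();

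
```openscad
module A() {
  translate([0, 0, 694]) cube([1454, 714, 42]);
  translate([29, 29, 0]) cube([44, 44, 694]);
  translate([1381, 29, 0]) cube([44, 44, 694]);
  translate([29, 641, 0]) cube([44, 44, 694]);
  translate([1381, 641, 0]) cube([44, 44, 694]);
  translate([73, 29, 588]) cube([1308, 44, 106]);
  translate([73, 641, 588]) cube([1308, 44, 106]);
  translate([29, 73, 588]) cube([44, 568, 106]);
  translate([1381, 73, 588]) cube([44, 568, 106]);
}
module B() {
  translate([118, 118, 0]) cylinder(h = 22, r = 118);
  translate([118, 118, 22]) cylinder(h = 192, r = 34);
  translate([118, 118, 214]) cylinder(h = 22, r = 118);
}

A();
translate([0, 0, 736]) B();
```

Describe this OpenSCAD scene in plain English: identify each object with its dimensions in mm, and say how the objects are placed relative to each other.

A is a rectangular dining table. The top is 1454×714×42 mm with its upper surface at z = 736 mm. It stands on four 44×44 mm square legs, each inset 29 mm from the nearest pair of top edges, running from the floor to the underside of the top. Four apron rails, 44 mm thick and 106 mm tall, run between adjacent legs with their top edges flush with the underside of the top and their outer faces flush with the legs' outer faces.

B is a spool: two coaxial disc flanges of radius 118 mm and thickness 22 mm, joined by a core cylinder of radius 34 mm and height 192 mm. The lower flange rests on z = 0 and the three cylinders share a vertical axis.

The spool is on top of the table.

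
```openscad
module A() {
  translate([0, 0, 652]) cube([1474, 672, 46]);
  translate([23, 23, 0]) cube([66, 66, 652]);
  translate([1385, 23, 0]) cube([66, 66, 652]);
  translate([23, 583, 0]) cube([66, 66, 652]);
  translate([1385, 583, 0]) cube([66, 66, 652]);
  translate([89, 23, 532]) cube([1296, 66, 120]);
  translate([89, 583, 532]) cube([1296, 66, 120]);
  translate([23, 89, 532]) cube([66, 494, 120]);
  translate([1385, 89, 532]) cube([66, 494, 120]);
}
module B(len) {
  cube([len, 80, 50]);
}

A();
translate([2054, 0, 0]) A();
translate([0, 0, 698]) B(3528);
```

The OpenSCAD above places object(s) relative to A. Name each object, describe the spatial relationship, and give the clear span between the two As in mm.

Second table starts at x = 2054; first ends at x = 1474; clear span = 2054 − 1474 = 580 mm.

A is a table. B is a beam. A beam spans the tops of two tables. The clear span between the two tables is 580 mm.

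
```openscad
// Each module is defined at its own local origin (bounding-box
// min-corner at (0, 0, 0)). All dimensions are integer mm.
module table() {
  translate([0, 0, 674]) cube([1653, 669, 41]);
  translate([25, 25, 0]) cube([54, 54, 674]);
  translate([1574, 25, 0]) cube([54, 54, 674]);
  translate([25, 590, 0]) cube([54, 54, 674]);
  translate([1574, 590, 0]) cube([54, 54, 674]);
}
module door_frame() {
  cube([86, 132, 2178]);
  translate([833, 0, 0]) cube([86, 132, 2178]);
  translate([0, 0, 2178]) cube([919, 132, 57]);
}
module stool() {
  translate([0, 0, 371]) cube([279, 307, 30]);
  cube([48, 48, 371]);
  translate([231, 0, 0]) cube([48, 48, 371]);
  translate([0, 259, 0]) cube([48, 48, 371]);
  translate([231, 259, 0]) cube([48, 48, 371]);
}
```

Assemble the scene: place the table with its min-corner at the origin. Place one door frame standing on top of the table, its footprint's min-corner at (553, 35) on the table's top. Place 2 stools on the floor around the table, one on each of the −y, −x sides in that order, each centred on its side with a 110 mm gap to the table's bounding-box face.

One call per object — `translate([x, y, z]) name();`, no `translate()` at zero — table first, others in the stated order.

table();
translate([553, 35, 715]) door_frame();
translate([687, -417, 0]) stool();
translate([-389, 181, 0]) stool();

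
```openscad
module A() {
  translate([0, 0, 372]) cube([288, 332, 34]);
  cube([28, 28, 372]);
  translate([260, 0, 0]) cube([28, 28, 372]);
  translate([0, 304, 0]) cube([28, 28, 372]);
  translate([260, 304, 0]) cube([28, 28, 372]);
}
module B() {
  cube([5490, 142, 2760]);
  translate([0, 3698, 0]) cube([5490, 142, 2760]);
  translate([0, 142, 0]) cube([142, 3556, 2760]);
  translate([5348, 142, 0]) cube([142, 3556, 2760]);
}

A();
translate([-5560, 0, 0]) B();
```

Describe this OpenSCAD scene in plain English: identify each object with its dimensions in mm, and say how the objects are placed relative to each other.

A is a simple wooden stool: a rectangular seat 288 mm (x) by 332 mm (y), 34 mm thick, top face at z = 406 mm, on four square legs, each 28×28 mm in cross-section. The legs rest on z = 0, each flush with a corner of the seat.

B is a box-shaped house frame (walls only): outside footprint 5490×3840 mm, wall height 2760 mm, wall thickness 142 mm. The two y-facing walls run the full x-width; the two x-facing walls fit between the inner faces of the y-facing walls.

The house frame is on the floor beside the stool on its −x side.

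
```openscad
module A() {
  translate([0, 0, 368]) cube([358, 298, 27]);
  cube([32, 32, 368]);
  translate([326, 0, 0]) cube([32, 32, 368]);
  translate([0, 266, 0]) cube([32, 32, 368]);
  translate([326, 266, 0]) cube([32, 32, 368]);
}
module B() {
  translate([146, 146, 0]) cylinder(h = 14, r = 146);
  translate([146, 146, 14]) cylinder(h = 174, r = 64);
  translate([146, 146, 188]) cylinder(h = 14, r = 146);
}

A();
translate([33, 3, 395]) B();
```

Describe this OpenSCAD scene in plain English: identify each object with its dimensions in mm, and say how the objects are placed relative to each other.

A is a simple wooden stool: a rectangular seat 358 mm (x) by 298 mm (y), 27 mm thick, top face at z = 395 mm, on four square legs, each 32×32 mm in cross-section. The legs rest on z = 0, each flush with a corner of the seat.

B is a spool: two coaxial disc flanges of radius 146 mm and thickness 14 mm, joined by a core cylinder of radius 64 mm and height 174 mm. The lower flange rests on z = 0 and the three cylinders share a vertical axis.

The spool is on top of the stool, centred.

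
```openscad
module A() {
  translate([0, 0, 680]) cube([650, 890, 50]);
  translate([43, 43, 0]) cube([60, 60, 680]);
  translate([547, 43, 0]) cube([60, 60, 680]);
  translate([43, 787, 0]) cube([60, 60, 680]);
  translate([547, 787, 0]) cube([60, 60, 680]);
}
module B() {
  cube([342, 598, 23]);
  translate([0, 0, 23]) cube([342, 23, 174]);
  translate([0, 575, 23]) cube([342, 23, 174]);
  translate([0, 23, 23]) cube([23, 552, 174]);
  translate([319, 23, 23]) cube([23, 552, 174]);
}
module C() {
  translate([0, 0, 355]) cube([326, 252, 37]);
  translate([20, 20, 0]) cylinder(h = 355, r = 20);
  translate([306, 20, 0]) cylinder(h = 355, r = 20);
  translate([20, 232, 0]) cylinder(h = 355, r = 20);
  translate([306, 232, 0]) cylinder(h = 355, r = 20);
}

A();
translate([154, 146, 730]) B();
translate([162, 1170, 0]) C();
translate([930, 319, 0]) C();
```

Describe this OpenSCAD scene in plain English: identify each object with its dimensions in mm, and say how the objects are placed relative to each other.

A is a table: top 650 mm (x) × 890 mm (y), 50 mm thick, upper face at z = 730 mm, on four 60×60 mm square legs, each inset 43 mm from the nearest pair of top edges, running from z = 0 to the bottom of the top.

B is an open storage box with external size 342×598×197 mm and wall thickness 23 mm (the base is also 23 mm thick). The base covers the whole footprint; the four walls stand on the base, with the y-facing walls full-width and the x-facing walls fitting between their inner faces.

C is a simple wooden stool: a rectangular seat 326 mm (x) by 252 mm (y), 37 mm thick, top face at z = 392 mm, on four round legs, each 40 mm in diameter. The legs rest on z = 0, each leg's axis is inset half a diameter from the nearest pair of seat edges (so the leg's bounding box is flush with the corner).

The open box is on top of the table, centred. Two stools sit around the table at the +y, +x sides.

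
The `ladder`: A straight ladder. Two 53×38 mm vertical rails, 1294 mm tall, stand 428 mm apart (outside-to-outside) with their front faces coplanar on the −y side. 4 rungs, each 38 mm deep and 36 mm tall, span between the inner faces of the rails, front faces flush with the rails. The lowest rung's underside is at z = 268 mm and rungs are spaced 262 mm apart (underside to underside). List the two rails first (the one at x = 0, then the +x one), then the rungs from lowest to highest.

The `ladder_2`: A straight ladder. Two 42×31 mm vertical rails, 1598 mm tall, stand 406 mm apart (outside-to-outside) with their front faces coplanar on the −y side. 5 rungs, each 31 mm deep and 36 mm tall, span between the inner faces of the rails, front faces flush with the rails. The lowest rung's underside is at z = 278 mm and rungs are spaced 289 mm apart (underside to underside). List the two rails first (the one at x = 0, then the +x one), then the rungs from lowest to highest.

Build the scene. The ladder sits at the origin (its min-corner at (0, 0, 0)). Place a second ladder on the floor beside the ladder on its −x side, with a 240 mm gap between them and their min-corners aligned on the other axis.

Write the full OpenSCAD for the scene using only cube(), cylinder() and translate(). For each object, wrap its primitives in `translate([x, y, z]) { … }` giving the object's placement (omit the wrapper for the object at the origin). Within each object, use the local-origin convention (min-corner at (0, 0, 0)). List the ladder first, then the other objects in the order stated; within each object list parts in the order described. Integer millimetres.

cube([53, 38, 1294]);
translate([375, 0, 0]) cube([53, 38, 1294]);
translate([53, 0, 268]) cube([322, 38, 36]);
translate([53, 0, 530]) cube([322, 38, 36]);
translate([53, 0, 792]) cube([322, 38, 36]);
translate([53, 0, 1054]) cube([322, 38, 36]);
translate([-646, 0, 0]) {
  cube([42, 31, 1598]);
  translate([364, 0, 0]) cube([42, 31, 1598]);
  translate([42, 0, 278]) cube([322, 31, 36]);
  translate([42, 0, 567]) cube([322, 31, 36]);
  translate([42, 0, 856]) cube([322, 31, 36]);
  translate([42, 0, 1145]) cube([322, 31, 36]);
  translate([42, 0, 1434]) cube([322, 31, 36]);
}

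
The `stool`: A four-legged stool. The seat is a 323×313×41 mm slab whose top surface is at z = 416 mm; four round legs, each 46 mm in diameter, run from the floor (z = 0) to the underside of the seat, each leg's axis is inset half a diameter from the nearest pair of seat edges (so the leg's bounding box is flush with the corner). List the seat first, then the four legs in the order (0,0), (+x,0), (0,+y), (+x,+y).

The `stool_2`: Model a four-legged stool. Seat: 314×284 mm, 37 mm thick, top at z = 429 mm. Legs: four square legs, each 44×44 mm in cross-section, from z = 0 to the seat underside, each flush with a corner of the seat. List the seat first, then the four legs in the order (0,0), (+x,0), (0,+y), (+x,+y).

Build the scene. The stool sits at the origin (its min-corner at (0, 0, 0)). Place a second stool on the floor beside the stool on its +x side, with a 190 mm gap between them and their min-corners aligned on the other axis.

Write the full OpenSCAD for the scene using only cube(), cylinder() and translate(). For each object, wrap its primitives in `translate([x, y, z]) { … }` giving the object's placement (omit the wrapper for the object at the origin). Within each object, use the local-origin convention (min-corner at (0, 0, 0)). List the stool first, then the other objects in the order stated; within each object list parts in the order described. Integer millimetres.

translate([0, 0, 375]) cube([323, 313, 41]);
translate([23, 23, 0]) cylinder(h = 375, r = 23);
translate([300, 23, 0]) cylinder(h = 375, r = 23);
translate([23, 290, 0]) cylinder(h = 375, r = 23);
translate([300, 290, 0]) cylinder(h = 375, r = 23);
translate([513, 0, 0]) {
  translate([0, 0, 392]) cube([314, 284, 37]);
  cube([44, 44, 392]);
  translate([270, 0, 0]) cube([44, 44, 392]);
  translate([0, 240, 0]) cube([44, 44, 392]);
  translate([270, 240, 0]) cube([44, 44, 392]);
}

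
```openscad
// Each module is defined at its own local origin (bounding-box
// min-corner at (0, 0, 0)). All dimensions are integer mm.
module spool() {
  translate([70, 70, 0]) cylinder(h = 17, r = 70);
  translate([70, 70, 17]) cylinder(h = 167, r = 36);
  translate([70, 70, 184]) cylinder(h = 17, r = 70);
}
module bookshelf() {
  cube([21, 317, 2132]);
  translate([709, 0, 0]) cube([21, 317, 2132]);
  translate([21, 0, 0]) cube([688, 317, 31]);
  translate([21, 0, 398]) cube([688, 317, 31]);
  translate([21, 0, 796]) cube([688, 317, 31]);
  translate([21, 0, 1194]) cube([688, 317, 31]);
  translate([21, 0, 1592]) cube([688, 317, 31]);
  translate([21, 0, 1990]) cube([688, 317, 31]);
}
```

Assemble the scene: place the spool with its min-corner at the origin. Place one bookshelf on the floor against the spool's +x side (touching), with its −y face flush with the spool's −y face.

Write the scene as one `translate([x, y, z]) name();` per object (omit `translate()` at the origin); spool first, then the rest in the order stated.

spool();
translate([140, 0, 0]) bookshelf();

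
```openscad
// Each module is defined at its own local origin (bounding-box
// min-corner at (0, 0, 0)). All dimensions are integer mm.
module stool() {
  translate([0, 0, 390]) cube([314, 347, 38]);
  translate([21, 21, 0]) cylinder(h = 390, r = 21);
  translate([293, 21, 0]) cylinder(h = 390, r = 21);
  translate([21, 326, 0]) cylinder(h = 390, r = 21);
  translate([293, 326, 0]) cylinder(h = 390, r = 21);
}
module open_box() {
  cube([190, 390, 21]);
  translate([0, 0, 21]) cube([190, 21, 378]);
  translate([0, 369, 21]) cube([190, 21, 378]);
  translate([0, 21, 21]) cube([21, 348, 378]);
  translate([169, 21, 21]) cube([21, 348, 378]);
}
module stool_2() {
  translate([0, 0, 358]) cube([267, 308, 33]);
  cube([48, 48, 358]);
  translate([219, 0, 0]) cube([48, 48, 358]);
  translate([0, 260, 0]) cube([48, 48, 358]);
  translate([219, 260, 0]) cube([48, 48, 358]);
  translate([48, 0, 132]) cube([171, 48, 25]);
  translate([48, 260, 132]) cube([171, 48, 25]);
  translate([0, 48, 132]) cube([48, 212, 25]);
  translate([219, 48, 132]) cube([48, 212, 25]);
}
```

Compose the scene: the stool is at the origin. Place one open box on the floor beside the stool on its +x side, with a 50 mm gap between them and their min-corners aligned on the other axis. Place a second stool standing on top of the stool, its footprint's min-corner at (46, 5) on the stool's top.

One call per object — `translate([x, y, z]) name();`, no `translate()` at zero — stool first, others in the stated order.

stool();
translate([364, 0, 0]) open_box();
translate([46, 5, 428]) stool_2();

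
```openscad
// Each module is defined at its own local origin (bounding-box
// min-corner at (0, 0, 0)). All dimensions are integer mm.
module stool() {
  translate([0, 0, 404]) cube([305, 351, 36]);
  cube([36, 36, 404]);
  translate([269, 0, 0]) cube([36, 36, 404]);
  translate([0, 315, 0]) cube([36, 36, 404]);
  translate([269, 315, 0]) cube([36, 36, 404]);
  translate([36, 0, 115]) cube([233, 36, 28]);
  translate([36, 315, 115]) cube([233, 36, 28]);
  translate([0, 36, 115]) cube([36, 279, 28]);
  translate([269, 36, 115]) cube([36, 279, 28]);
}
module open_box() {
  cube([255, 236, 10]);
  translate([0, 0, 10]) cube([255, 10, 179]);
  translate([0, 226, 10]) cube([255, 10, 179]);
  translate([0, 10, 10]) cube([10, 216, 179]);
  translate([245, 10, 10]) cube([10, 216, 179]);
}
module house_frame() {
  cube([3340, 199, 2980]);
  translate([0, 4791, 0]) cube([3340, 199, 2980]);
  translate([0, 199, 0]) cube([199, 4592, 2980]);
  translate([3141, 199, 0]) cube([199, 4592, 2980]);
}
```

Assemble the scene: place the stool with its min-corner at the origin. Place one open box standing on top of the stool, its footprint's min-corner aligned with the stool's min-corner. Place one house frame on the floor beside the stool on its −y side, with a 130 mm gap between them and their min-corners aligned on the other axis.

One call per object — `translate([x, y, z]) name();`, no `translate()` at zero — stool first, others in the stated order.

stool();
translate([0, 0, 440]) open_box();
translate([0, -5120, 0]) house_frame();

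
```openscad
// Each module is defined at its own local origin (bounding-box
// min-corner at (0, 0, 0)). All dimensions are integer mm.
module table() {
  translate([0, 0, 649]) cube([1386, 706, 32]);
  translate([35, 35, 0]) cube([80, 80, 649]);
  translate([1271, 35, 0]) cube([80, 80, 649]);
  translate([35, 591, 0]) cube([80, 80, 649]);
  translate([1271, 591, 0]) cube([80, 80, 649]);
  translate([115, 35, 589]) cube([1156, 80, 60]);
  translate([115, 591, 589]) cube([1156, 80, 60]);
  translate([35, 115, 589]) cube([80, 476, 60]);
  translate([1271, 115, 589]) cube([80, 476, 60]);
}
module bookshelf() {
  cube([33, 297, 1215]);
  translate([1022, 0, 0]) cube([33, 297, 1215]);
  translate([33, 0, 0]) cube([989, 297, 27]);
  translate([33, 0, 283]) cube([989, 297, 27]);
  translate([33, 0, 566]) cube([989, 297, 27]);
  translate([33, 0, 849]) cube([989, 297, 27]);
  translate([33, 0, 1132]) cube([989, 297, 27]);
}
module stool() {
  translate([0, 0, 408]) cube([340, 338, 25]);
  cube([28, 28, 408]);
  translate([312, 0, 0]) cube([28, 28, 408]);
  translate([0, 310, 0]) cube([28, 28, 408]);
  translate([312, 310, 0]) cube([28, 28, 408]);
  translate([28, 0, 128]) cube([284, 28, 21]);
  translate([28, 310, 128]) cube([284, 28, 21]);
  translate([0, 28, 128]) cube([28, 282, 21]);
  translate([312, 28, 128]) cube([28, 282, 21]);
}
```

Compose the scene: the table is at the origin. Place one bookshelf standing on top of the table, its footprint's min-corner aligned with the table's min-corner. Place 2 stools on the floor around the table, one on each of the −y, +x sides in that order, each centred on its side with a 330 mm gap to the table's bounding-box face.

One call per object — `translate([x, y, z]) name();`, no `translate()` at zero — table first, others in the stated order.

table();
translate([0, 0, 681]) bookshelf();
translate([523, -668, 0]) stool();
translate([1716, 184, 0]) stool();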